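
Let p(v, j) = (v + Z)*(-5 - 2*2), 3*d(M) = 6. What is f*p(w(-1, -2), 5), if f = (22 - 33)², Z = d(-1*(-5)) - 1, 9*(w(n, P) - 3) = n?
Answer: -4235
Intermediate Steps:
d(M) = 2 (d(M) = (⅓)*6 = 2)
w(n, P) = 3 + n/9
Z = 1 (Z = 2 - 1 = 1)
p(v, j) = -9 - 9*v (p(v, j) = (v + 1)*(-5 - 2*2) = (1 + v)*(-5 - 4) = (1 + v)*(-9) = -9 - 9*v)
f = 121 (f = (-11)² = 121)
f*p(w(-1, -2), 5) = 121*(-9 - 9*(3 + (⅑)*(-1))) = 121*(-9 - 9*(3 - ⅑)) = 121*(-9 - 9*26/9) = 121*(-9 - 26) = 121*(-35) = -4235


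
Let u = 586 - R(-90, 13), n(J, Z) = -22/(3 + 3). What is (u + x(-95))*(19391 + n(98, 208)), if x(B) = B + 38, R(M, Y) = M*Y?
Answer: 98817238/3 ≈ 3.2939e+7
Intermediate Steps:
n(J, Z) = -11/3 (n(J, Z) = -22/6 = (⅙)*(-22) = -11/3)
u = 1756 (u = 586 - (-90)*13 = 586 - 1*(-1170) = 586 + 1170 = 1756)
x(B) = 38 + B
(u + x(-95))*(19391 + n(98, 208)) = (1756 + (38 - 95))*(19391 - 11/3) = (1756 - 57)*(58162/3) = 1699*(58162/3) = 98817238/3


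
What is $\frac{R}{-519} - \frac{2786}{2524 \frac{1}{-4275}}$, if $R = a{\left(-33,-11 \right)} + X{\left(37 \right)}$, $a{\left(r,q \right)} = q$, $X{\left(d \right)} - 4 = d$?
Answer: $\frac{1030215355}{218326} \approx 4718.7$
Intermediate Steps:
$X{\left(d \right)} = 4 + d$
$R = 30$ ($R = -11 + \left(4 + 37\right) = -11 + 41 = 30$)
$\frac{R}{-519} - \frac{2786}{2524 \frac{1}{-4275}} = \frac{30}{-519} - \frac{2786}{2524 \frac{1}{-4275}} = 30 \left(- \frac{1}{519}\right) - \frac{2786}{2524 \left(- \frac{1}{4275}\right)} = - \frac{10}{173} - \frac{2786}{- \frac{2524}{4275}} = - \frac{10}{173} - - \frac{5955075}{1262} = - \frac{10}{173} + \frac{5955075}{1262} = \frac{1030215355}{218326}$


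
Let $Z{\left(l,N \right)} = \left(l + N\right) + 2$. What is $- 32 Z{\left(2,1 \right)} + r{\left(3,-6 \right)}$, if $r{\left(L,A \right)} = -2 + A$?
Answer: $-168$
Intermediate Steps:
$Z{\left(l,N \right)} = 2 + N + l$ ($Z{\left(l,N \right)} = \left(N + l\right) + 2 = 2 + N + l$)
$- 32 Z{\left(2,1 \right)} + r{\left(3,-6 \right)} = - 32 \left(2 + 1 + 2\right) - 8 = \left(-32\right) 5 - 8 = -160 - 8 = -168$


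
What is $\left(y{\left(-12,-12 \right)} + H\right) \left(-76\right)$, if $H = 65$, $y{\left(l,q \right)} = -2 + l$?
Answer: $-3876$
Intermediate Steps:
$\left(y{\left(-12,-12 \right)} + H\right) \left(-76\right) = \left(\left(-2 - 12\right) + 65\right) \left(-76\right) = \left(-14 + 65\right) \left(-76\right) = 51 \left(-76\right) = -3876$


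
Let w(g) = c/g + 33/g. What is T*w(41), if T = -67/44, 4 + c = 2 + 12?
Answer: -2881/1804 ≈ -1.5970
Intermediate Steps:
c = 10 (c = -4 + (2 + 12) = -4 + 14 = 10)
w(g) = 43/g (w(g) = 10/g + 33/g = 43/g)
T = -67/44 (T = -67*1/44 = -67/44 ≈ -1.5227)
T*w(41) = -2881/(44*41) = -67/44*43/41 = -2881/1804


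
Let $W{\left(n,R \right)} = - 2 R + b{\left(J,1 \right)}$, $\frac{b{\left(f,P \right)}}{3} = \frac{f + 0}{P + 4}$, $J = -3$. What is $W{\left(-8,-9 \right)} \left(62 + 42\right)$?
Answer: $\frac{8424}{5} \approx 1684.8$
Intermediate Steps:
$b{\left(f,P \right)} = \frac{3 f}{4 + P}$ ($b{\left(f,P \right)} = 3 \frac{f + 0}{P + 4} = 3 \frac{f}{4 + P} = \frac{3 f}{4 + P}$)
$W{\left(n,R \right)} = - \frac{9}{5} - 2 R$ ($W{\left(n,R \right)} = - 2 R + 3 \left(-3\right) \frac{1}{4 + 1} = - 2 R + 3 \left(-3\right) \frac{1}{5} = - 2 R - \frac{9}{5} = - \frac{9}{5} - 2 R$)
$W{\left(-8,-9 \right)} \left(62 + 42\right) = \left(- \frac{9}{5} - -18\right) \left(62 + 42\right) = \left(- \frac{9}{5} + 18\right) 104 = \frac{81}{5} \cdot 104 = \frac{8424}{5}$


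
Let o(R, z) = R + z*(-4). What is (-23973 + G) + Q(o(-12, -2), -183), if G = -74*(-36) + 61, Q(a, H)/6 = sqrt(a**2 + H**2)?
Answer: -21248 + 6*sqrt(33505) ≈ -20150.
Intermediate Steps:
o(R, z) = R - 4*z
Q(a, H) = 6*sqrt(H**2 + a**2) (Q(a, H) = 6*sqrt(a**2 + H**2) = 6*sqrt(H**2 + a**2))
G = 2725 (G = 2664 + 61 = 2725)
(-23973 + G) + Q(o(-12, -2), -183) = (-23973 + 2725) + 6*sqrt((-183)**2 + (-12 - 4*(-2))**2) = -21248 + 6*sqrt(33489 + (-12 + 8)**2) = -21248 + 6*sqrt(33489 + (-4)**2) = -21248 + 6*sqrt(33489 + 16) = -21248 + 6*sqrt(33505)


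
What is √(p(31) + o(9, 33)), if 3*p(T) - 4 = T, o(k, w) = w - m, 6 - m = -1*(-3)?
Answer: 5*√15/3 ≈ 6.4550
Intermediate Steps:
m = 3 (m = 6 - (-1)*(-3) = 6 - 1*3 = 6 - 3 = 3)
o(k, w) = -3 + w (o(k, w) = w - 1*3 = w - 3 = -3 + w)
p(T) = 4/3 + T/3
√(p(31) + o(9, 33)) = √((4/3 + (⅓)*31) + (-3 + 33)) = √((4/3 + 31/3) + 30) = √(35/3 + 30) = √(125/3) = 5*√15/3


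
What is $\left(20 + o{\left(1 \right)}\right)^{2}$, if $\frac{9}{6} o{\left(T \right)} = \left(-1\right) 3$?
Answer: $324$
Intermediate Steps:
$o{\left(T \right)} = -2$ ($o{\left(T \right)} = \frac{2 \left(\left(-1\right) 3\right)}{3} = \frac{2}{3} \left(-3\right) = -2$)
$\left(20 + o{\left(1 \right)}\right)^{2} = \left(20 - 2\right)^{2} = 18^{2} = 324$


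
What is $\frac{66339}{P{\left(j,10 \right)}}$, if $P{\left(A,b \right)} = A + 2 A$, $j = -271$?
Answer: $- \frac{22113}{271} \approx -81.598$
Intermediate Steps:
$P{\left(A,b \right)} = 3 A$
$\frac{66339}{P{\left(j,10 \right)}} = \frac{66339}{3 \left(-271\right)} = \frac{66339}{-813} = 66339 \left(- \frac{1}{813}\right) = - \frac{22113}{271}$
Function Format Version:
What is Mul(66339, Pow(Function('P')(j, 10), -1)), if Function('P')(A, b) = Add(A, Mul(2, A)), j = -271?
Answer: Rational(-22113, 271) ≈ -81.598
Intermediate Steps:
Function('P')(A, b) = Mul(3, A)
Mul(66339, Pow(Function('P')(j, 10), -1)) = Mul(66339, Pow(Mul(3, -271), -1)) = Mul(66339, Pow(-813, -1)) = Mul(66339, Rational(-1, 813)) = Rational(-22113, 271)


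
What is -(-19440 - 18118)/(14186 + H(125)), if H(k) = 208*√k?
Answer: 133199447/48958649 - 9765080*√5/48958649 ≈ 2.2747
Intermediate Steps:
-(-19440 - 18118)/(14186 + H(125)) = -(-19440 - 18118)/(14186 + 208*√125) = -(-37558)/(14186 + 208*(5*√5)) = -(-37558)/(14186 + 1040*√5) = 37558/(14186 + 1040*√5)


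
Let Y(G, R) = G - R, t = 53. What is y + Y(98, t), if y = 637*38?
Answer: 24251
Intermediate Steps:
y = 24206
y + Y(98, t) = 24206 + (98 - 1*53) = 24206 + (98 - 53) = 24206 + 45 = 24251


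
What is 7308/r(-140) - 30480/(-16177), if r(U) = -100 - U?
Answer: 29860179/161770 ≈ 184.58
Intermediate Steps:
7308/r(-140) - 30480/(-16177) = 7308/(-100 - 1*(-140)) - 30480/(-16177) = 7308/(-100 + 140) - 30480*(-1/16177) = 7308/40 + 30480/16177 = 7308*(1/40) + 30480/16177 = 1827/10 + 30480/16177 = 29860179/161770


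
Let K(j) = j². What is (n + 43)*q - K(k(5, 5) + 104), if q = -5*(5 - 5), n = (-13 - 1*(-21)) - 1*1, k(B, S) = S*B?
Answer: -16641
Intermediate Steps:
k(B, S) = B*S
n = 7 (n = (-13 + 21) - 1 = 8 - 1 = 7)
q = 0 (q = -5*0 = 0)
(n + 43)*q - K(k(5, 5) + 104) = (7 + 43)*0 - (5*5 + 104)² = 50*0 - (25 + 104)² = 0 - 1*129² = 0 - 1*16641 = 0 - 16641 = -16641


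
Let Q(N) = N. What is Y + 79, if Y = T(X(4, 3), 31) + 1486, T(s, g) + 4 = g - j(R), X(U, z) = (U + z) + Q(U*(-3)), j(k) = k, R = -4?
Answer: 1596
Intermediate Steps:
X(U, z) = z - 2*U (X(U, z) = (U + z) + U*(-3) = (U + z) - 3*U = z - 2*U)
T(s, g) = g (T(s, g) = -4 + (g - 1*(-4)) = -4 + (g + 4) = -4 + (4 + g) = g)
Y = 1517 (Y = 31 + 1486 = 1517)
Y + 79 = 1517 + 79 = 1596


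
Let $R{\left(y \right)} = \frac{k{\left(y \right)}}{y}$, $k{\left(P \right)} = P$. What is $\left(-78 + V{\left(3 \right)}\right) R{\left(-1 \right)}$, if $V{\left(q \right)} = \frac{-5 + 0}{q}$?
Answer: $- \frac{239}{3} \approx -79.667$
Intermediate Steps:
$V{\left(q \right)} = - \frac{5}{q}$
$R{\left(y \right)} = 1$ ($R{\left(y \right)} = \frac{y}{y} = 1$)
$\left(-78 + V{\left(3 \right)}\right) R{\left(-1 \right)} = \left(-78 - \frac{5}{3}\right) 1 = \left(- \frac{239}{3}\right) 1 = - \frac{239}{3}$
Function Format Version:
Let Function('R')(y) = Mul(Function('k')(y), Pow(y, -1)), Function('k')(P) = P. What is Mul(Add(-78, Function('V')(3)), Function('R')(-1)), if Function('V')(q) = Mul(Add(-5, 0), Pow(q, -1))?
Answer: Rational(-239, 3) ≈ -79.667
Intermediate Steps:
Function('V')(q) = Mul(-5, Pow(q, -1))
Function('R')(y) = 1 (Function('R')(y) = Mul(y, Pow(y, -1)) = 1)
Mul(Add(-78, Function('V')(3)), Function('R')(-1)) = Mul(Add(-78, Mul(-5, Pow(3, -1))), 1) = Mul(Add(-78, Mul(-5, Rational(1, 3))), 1) = Mul(Add(-78, Rational(-5, 3)), 1) = Mul(Rational(-239, 3), 1) = Rational(-239, 3)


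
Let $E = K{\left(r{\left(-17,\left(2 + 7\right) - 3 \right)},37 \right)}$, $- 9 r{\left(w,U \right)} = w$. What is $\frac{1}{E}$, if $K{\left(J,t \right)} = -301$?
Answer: $- \frac{1}{301} \approx -0.0033223$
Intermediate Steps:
$r{\left(w,U \right)} = - \frac{w}{9}$
$E = -301$
$\frac{1}{E} = \frac{1}{-301} = - \frac{1}{301}$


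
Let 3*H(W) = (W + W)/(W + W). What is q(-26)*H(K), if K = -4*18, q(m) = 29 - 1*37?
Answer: -8/3 ≈ -2.6667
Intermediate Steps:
q(m) = -8 (q(m) = 29 - 37 = -8)
K = -72
H(W) = ⅓ (H(W) = ((W + W)/(W + W))/3 = ((2*W)/((2*W)))/3 = ((2*W)*(1/(2*W)))/3 = (⅓)*1 = ⅓)
q(-26)*H(K) = -8*⅓ = -8/3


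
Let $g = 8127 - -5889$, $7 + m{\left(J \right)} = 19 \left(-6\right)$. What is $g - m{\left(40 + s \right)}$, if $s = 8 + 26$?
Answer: $14137$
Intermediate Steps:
$s = 34$
$m{\left(J \right)} = -121$ ($m{\left(J \right)} = -7 + 19 \left(-6\right) = -7 - 114 = -121$)
$g = 14016$ ($g = 8127 + 5889 = 14016$)
$g - m{\left(40 + s \right)} = 14016 - -121 = 14016 + 121 = 14137$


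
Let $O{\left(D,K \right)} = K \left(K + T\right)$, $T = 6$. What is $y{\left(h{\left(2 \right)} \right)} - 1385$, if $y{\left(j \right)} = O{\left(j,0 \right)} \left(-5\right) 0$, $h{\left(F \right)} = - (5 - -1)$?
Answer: $-1385$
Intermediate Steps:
$h{\left(F \right)} = -6$ ($h{\left(F \right)} = - (5 + 1) = \left(-1\right) 6 = -6$)
$O{\left(D,K \right)} = K \left(6 + K\right)$ ($O{\left(D,K \right)} = K \left(K + 6\right) = K \left(6 + K\right)$)
$y{\left(j \right)} = 0$ ($y{\left(j \right)} = 0 \left(6 + 0\right) \left(-5\right) 0 = 0 \cdot 6 \left(-5\right) 0 = 0 \left(-5\right) 0 = 0 \cdot 0 = 0$)
$y{\left(h{\left(2 \right)} \right)} - 1385 = 0 - 1385 = -1385$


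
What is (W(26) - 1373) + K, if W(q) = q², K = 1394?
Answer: 697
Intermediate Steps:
(W(26) - 1373) + K = (26² - 1373) + 1394 = (676 - 1373) + 1394 = -697 + 1394 = 697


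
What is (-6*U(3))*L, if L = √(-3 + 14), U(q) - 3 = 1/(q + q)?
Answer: -19*√11 ≈ -63.016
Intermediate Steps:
U(q) = 3 + 1/(2*q) (U(q) = 3 + 1/(q + q) = 3 + 1/(2*q))
L = √11 ≈ 3.3166
(-6*U(3))*L = (-6*(3 + (½)/3))*√11 = (-6*(3 + (½)*(⅓)))*√11 = (-6*(3 + ⅙))*√11 = (-6*19/6)*√11 = -19*√11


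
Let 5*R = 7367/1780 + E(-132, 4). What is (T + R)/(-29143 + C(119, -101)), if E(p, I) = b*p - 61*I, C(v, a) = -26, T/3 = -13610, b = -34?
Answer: 355825313/259604100 ≈ 1.3706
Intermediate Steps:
T = -40830 (T = 3*(-13610) = -40830)
E(p, I) = -61*I - 34*p (E(p, I) = -34*p - 61*I = -61*I - 34*p)
R = 7561687/8900 (R = (7367/1780 + (-61*4 - 34*(-132)))/5 = (7367*(1/1780) + (-244 + 4488))/5 = (7367/1780 + 4244)/5 = (⅕)*(7561687/1780) = 7561687/8900 ≈ 849.63)
(T + R)/(-29143 + C(119, -101)) = (-40830 + 7561687/8900)/(-29143 - 26) = -355825313/8900/(-29169) = -355825313/8900*(-1/29169) = 355825313/259604100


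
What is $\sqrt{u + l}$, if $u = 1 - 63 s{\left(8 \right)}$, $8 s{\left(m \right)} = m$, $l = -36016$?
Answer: $i \sqrt{36078} \approx 189.94 i$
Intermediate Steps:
$s{\left(m \right)} = \frac{m}{8}$
$u = -62$ ($u = 1 - 63 \cdot \frac{1}{8} \cdot 8 = 1 - 63 = -62$)
$\sqrt{u + l} = \sqrt{-62 - 36016} = \sqrt{-36078} = i \sqrt{36078}$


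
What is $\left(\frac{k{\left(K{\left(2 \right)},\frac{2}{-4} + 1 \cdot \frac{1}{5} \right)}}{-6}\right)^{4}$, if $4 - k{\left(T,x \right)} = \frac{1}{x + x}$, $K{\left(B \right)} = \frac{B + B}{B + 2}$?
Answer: $\frac{83521}{104976} \approx 0.79562$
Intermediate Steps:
$K{\left(B \right)} = \frac{2 B}{2 + B}$
$k{\left(T,x \right)} = 4 - \frac{1}{2 x}$ ($k{\left(T,x \right)} = 4 - \frac{1}{x + x} = 4 - \frac{1}{2 x}$)
$\left(\frac{k{\left(K{\left(2 \right)},\frac{2}{-4} + 1 \cdot \frac{1}{5} \right)}}{-6}\right)^{4} = \left(\frac{4 - \frac{1}{2 \left(\frac{2}{-4} + 1 \cdot \frac{1}{5}\right)}}{-6}\right)^{4} = \left(\left(4 - \frac{1}{2 \left(2 \left(- \frac{1}{4}\right) + 1 \cdot \frac{1}{5}\right)}\right) \left(- \frac{1}{6}\right)\right)^{4} = \left(\left(4 - \frac{1}{2 \left(- \frac{1}{2} + \frac{1}{5}\right)}\right) \left(- \frac{1}{6}\right)\right)^{4} = \left(\left(4 - \frac{1}{2 \left(- \frac{3}{10}\right)}\right) \left(- \frac{1}{6}\right)\right)^{4} = \left(\left(4 - - \frac{5}{3}\right) \left(- \frac{1}{6}\right)\right)^{4} = \left(\left(4 + \frac{5}{3}\right) \left(- \frac{1}{6}\right)\right)^{4} = \left(\frac{17}{3} \left(- \frac{1}{6}\right)\right)^{4} = \left(- \frac{17}{18}\right)^{4} = \frac{83521}{104976}$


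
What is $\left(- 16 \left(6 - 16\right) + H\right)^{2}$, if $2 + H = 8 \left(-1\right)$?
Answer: $22500$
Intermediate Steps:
$H = -10$ ($H = -2 + 8 \left(-1\right) = -2 - 8 = -10$)
$\left(- 16 \left(6 - 16\right) + H\right)^{2} = \left(- 16 \left(6 - 16\right) - 10\right)^{2} = \left(\left(-16\right) \left(-10\right) - 10\right)^{2} = \left(160 - 10\right)^{2} = 150^{2} = 22500$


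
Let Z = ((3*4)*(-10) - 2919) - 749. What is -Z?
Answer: 3788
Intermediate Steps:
Z = -3788 (Z = (12*(-10) - 2919) - 749 = (-120 - 2919) - 749 = -3039 - 749 = -3788)
-Z = -1*(-3788) = 3788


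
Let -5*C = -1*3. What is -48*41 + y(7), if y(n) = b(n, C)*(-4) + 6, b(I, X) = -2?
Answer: -1954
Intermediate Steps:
C = 3/5 (C = -(-1)*3/5 = -1/5*(-3) = 3/5 ≈ 0.60000)
y(n) = 14 (y(n) = -2*(-4) + 6 = 8 + 6 = 14)
-48*41 + y(7) = -48*41 + 14 = -1968 + 14 = -1954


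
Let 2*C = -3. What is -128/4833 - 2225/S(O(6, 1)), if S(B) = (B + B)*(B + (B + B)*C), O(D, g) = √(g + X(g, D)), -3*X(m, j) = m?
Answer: 32259251/38664 ≈ 834.35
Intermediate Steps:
C = -3/2 (C = (½)*(-3) = -3/2 ≈ -1.5000)
X(m, j) = -m/3
O(D, g) = √6*√g/3 (O(D, g) = √(g - g/3) = √(2*g/3) = √6*√g/3)
S(B) = -4*B² (S(B) = (B + B)*(B + (B + B)*(-3/2)) = (2*B)*(B + (2*B)*(-3/2)) = (2*B)*(B - 3*B) = (2*B)*(-2*B) = -4*B²)
-128/4833 - 2225/S(O(6, 1)) = -128/4833 - 2225/((-4*(√6*√1/3)²)) = -128*1/4833 - 2225/((-4*((⅓)*√6*1)²)) = -128/4833 - 2225/((-4*(√6/3)²)) = -128/4833 - 2225/((-4*⅔)) = -128/4833 - 2225/(-8/3) = -128/4833 - 2225*(-3/8) = -128/4833 + 6675/8 = 32259251/38664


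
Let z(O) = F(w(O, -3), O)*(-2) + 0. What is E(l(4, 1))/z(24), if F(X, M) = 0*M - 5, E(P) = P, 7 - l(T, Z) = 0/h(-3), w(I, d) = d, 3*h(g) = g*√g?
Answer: 7/10 ≈ 0.70000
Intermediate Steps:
h(g) = g^(3/2)/3 (h(g) = (g*√g)/3 = g^(3/2)/3)
l(T, Z) = 7 (l(T, Z) = 7 - 0/((-3)^(3/2)/3) = 7 - 0/((-3*I*√3)/3) = 7 - 0/((-I*√3)) = 7 - 0*I*√3/3 = 7 - 1*0 = 7 + 0 = 7)
F(X, M) = -5 (F(X, M) = 0 - 5 = -5)
z(O) = 10 (z(O) = -5*(-2) + 0 = 10 + 0 = 10)
E(l(4, 1))/z(24) = 7/10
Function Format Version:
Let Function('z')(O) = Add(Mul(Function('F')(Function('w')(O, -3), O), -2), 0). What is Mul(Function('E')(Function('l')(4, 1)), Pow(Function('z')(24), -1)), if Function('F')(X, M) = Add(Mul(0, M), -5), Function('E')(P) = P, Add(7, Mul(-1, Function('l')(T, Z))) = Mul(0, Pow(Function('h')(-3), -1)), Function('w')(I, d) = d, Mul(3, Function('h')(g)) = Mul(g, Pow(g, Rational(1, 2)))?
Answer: Rational(7, 10) ≈ 0.70000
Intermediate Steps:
Function('h')(g) = Mul(Rational(1, 3), Pow(g, Rational(3, 2))) (Function('h')(g) = Mul(Rational(1, 3), Mul(g, Pow(g, Rational(1, 2)))) = Mul(Rational(1, 3), Pow(g, Rational(3, 2))))
Function('l')(T, Z) = 7 (Function('l')(T, Z) = Add(7, Mul(-1, Mul(0, Pow(Mul(Rational(1, 3), Pow(-3, Rational(3, 2))), -1)))) = Add(7, Mul(-1, Mul(0, Pow(Mul(Rational(1, 3), Mul(-3, I, Pow(3, Rational(1, 2)))), -1)))) = Add(7, Mul(-1, Mul(0, Pow(Mul(-1, I, Pow(3, Rational(1, 2))), -1)))) = Add(7, Mul(-1, Mul(0, Mul(Rational(1, 3), I, Pow(3, Rational(1, 2)))))) = Add(7, Mul(-1, 0)) = Add(7, 0) = 7)
Function('F')(X, M) = -5 (Function('F')(X, M) = Add(0, -5) = -5)
Function('z')(O) = 10 (Function('z')(O) = Add(Mul(-5, -2), 0) = Add(10, 0) = 10)
Mul(Function('E')(Function('l')(4, 1)), Pow(Function('z')(24), -1)) = Mul(7, Pow(10, -1)) = Mul(7, Rational(1, 10)) = Rational(7, 10)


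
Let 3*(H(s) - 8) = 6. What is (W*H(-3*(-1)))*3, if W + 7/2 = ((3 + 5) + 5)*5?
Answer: 1845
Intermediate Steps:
H(s) = 10 (H(s) = 8 + (⅓)*6 = 8 + 2 = 10)
W = 123/2 (W = -7/2 + ((3 + 5) + 5)*5 = -7/2 + (8 + 5)*5 = -7/2 + 13*5 = -7/2 + 65 = 123/2 ≈ 61.500)
(W*H(-3*(-1)))*3 = ((123/2)*10)*3 = 615*3 = 1845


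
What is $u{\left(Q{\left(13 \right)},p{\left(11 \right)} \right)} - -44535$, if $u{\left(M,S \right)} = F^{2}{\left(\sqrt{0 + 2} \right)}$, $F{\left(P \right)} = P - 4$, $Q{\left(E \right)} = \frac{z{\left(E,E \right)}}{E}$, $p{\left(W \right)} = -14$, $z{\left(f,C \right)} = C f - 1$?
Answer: $44553 - 8 \sqrt{2} \approx 44542.0$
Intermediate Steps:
$z{\left(f,C \right)} = -1 + C f$
$Q{\left(E \right)} = \frac{-1 + E^{2}}{E}$ ($Q{\left(E \right)} = \frac{-1 + E E}{E} = \frac{-1 + E^{2}}{E}$)
$F{\left(P \right)} = -4 + P$
$u{\left(M,S \right)} = \left(-4 + \sqrt{2}\right)^{2}$ ($u{\left(M,S \right)} = \left(-4 + \sqrt{0 + 2}\right)^{2} = \left(-4 + \sqrt{2}\right)^{2}$)
$u{\left(Q{\left(13 \right)},p{\left(11 \right)} \right)} - -44535 = \left(4 - \sqrt{2}\right)^{2} - -44535 = \left(4 - \sqrt{2}\right)^{2} + 44535 = 44535 + \left(4 - \sqrt{2}\right)^{2}$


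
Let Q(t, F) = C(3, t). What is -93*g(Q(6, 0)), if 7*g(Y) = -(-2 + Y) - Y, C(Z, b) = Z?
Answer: 372/7 ≈ 53.143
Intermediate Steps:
Q(t, F) = 3
g(Y) = 2/7 - 2*Y/7 (g(Y) = (-(-2 + Y) - Y)/7 = ((2 - Y) - Y)/7 = (2 - 2*Y)/7 = 2/7 - 2*Y/7)
-93*g(Q(6, 0)) = -93*(2/7 - 2/7*3) = -93*(2/7 - 6/7) = -93*(-4/7) = 372/7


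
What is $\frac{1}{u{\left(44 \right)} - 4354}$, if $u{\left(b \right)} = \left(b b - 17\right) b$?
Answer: $\frac{1}{80082} \approx 1.2487 \cdot 10^{-5}$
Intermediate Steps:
$u{\left(b \right)} = b \left(-17 + b^{2}\right)$ ($u{\left(b \right)} = \left(b^{2} - 17\right) b = \left(-17 + b^{2}\right) b = b \left(-17 + b^{2}\right)$)
$\frac{1}{u{\left(44 \right)} - 4354} = \frac{1}{44 \left(-17 + 44^{2}\right) - 4354} = \frac{1}{44 \left(-17 + 1936\right) - 4354} = \frac{1}{44 \cdot 1919 - 4354} = \frac{1}{84436 - 4354} = \frac{1}{80082}$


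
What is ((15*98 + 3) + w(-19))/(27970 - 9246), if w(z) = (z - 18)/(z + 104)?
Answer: 31292/397885 ≈ 0.078646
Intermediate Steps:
w(z) = (-18 + z)/(104 + z)
((15*98 + 3) + w(-19))/(27970 - 9246) = ((15*98 + 3) + (-18 - 19)/(104 - 19))/(27970 - 9246) = ((1470 + 3) - 37/85)/18724 = (1473 + (1/85)*(-37))*(1/18724) = (1473 - 37/85)*(1/18724) = (125168/85)*(1/18724) = 31292/397885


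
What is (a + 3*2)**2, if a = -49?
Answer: 1849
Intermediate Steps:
(a + 3*2)**2 = (-49 + 3*2)**2 = (-49 + 6)**2 = (-43)**2 = 1849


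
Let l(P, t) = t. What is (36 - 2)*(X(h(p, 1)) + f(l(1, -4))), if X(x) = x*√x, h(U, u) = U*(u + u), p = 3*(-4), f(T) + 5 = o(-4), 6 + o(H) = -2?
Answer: -442 - 1632*I*√6 ≈ -442.0 - 3997.6*I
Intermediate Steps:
o(H) = -8 (o(H) = -6 - 2 = -8)
f(T) = -13 (f(T) = -5 - 8 = -13)
p = -12
h(U, u) = 2*U*u (h(U, u) = U*(2*u) = 2*U*u)
X(x) = x^(3/2)
(36 - 2)*(X(h(p, 1)) + f(l(1, -4))) = (36 - 2)*((2*(-12)*1)^(3/2) - 13) = 34*((-24)^(3/2) - 13) = 34*(-48*I*√6 - 13) = 34*(-13 - 48*I*√6) = -442 - 1632*I*√6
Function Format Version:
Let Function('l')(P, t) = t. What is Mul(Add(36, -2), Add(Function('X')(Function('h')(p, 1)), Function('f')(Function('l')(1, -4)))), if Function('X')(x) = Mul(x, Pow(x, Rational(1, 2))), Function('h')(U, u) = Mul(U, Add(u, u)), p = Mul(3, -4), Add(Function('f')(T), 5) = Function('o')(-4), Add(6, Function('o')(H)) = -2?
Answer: Add(-442, Mul(-1632, I, Pow(6, Rational(1, 2)))) ≈ Add(-442.00, Mul(-3997.6, I))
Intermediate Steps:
Function('o')(H) = -8 (Function('o')(H) = Add(-6, -2) = -8)
Function('f')(T) = -13 (Function('f')(T) = Add(-5, -8) = -13)
p = -12
Function('h')(U, u) = Mul(2, U, u) (Function('h')(U, u) = Mul(U, Mul(2, u)) = Mul(2, U, u))
Function('X')(x) = Pow(x, Rational(3, 2))
Mul(Add(36, -2), Add(Function('X')(Function('h')(p, 1)), Function('f')(Function('l')(1, -4)))) = Mul(Add(36, -2), Add(Pow(Mul(2, -12, 1), Rational(3, 2)), -13)) = Mul(34, Add(Pow(-24, Rational(3, 2)), -13)) = Mul(34, Add(Mul(-48, I, Pow(6, Rational(1, 2))), -13)) = Mul(34, Add(-13, Mul(-48, I, Pow(6, Rational(1, 2))))) = Add(-442, Mul(-1632, I, Pow(6, Rational(1, 2))))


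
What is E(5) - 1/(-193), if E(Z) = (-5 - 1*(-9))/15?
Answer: 787/2895 ≈ 0.27185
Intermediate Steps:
E(Z) = 4/15 (E(Z) = (-5 + 9)*(1/15) = 4*(1/15) = 4/15)
E(5) - 1/(-193) = 4/15 - 1/(-193) = 4/15 - 1*(-1/193) = 4/15 + 1/193 = 787/2895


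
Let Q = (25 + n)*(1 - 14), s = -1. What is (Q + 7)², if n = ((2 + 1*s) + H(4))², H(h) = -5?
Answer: 276676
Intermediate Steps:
n = 16 (n = ((2 + 1*(-1)) - 5)² = ((2 - 1) - 5)² = (1 - 5)² = (-4)² = 16)
Q = -533 (Q = (25 + 16)*(1 - 14) = 41*(-13) = -533)
(Q + 7)² = (-533 + 7)² = (-526)² = 276676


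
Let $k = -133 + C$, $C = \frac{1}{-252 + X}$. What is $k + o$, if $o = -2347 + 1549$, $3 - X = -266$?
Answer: $- \frac{15826}{17} \approx -930.94$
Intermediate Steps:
$X = 269$ ($X = 3 - -266 = 3 + 266 = 269$)
$o = -798$
$C = \frac{1}{17}$ ($C = \frac{1}{-252 + 269} = \frac{1}{17} \approx 0.058824$)
$k = - \frac{2260}{17}$ ($k = -133 + \frac{1}{17} = - \frac{2260}{17} \approx -132.94$)
$k + o = - \frac{2260}{17} - 798 = - \frac{15826}{17}$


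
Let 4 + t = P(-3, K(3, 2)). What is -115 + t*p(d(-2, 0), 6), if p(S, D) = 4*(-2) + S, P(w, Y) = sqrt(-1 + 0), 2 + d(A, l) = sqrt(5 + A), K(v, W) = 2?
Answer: -115 + (4 - I)*(10 - sqrt(3)) ≈ -81.928 - 8.2679*I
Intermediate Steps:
d(A, l) = -2 + sqrt(5 + A)
P(w, Y) = I (P(w, Y) = sqrt(-1) = I)
t = -4 + I ≈ -4.0 + 1.0*I
p(S, D) = -8 + S
-115 + t*p(d(-2, 0), 6) = -115 + (-4 + I)*(-8 + (-2 + sqrt(5 - 2))) = -115 + (-4 + I)*(-8 + (-2 + sqrt(3))) = -115 + (-4 + I)*(-10 + sqrt(3)) = -115 + (-10 + sqrt(3))*(-4 + I)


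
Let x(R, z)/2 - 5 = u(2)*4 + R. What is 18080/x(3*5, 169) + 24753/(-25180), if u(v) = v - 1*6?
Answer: 56882047/25180 ≈ 2259.0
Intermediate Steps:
u(v) = -6 + v (u(v) = v - 6 = -6 + v)
x(R, z) = -22 + 2*R (x(R, z) = 10 + 2*((-6 + 2)*4 + R) = 10 + 2*(-4*4 + R) = 10 + 2*(-16 + R) = 10 + (-32 + 2*R) = -22 + 2*R)
18080/x(3*5, 169) + 24753/(-25180) = 18080/(-22 + 2*(3*5)) + 24753/(-25180) = 18080/(-22 + 2*15) + 24753*(-1/25180) = 18080/(-22 + 30) - 24753/25180 = 18080/8 - 24753/25180 = 18080*(⅛) - 24753/25180 = 2260 - 24753/25180 = 56882047/25180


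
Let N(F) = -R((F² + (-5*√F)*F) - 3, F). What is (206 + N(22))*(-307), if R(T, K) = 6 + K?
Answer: -54646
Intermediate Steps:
N(F) = -6 - F (N(F) = -(6 + F) = -6 - F)
(206 + N(22))*(-307) = (206 + (-6 - 1*22))*(-307) = (206 + (-6 - 22))*(-307) = (206 - 28)*(-307) = 178*(-307) = -54646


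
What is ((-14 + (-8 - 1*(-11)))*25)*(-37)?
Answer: 10175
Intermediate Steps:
((-14 + (-8 - 1*(-11)))*25)*(-37) = ((-14 + (-8 + 11))*25)*(-37) = ((-14 + 3)*25)*(-37) = -11*25*(-37) = -275*(-37) = 10175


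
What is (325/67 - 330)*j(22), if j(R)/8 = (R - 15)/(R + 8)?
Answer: -121996/201 ≈ -606.95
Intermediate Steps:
j(R) = 8*(-15 + R)/(8 + R) (j(R) = 8*((R - 15)/(R + 8)) = 8*((-15 + R)/(8 + R)) = 8*(-15 + R)/(8 + R))
(325/67 - 330)*j(22) = (325/67 - 330)*(8*(-15 + 22)/(8 + 22)) = (325*(1/67) - 330)*(8*7/30) = (325/67 - 330)*(8*(1/30)*7) = -21785/67*28/15 = -121996/201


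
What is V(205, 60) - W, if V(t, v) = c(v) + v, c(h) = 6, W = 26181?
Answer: -26115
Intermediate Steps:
V(t, v) = 6 + v
V(205, 60) - W = (6 + 60) - 1*26181 = 66 - 26181 = -26115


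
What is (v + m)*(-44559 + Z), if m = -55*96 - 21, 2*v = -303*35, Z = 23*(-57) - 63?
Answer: 974101131/2 ≈ 4.8705e+8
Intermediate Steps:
Z = -1374 (Z = -1311 - 63 = -1374)
v = -10605/2 (v = (-303*35)/2 = (½)*(-10605) = -10605/2 ≈ -5302.5)
m = -5301 (m = -5280 - 21 = -5301)
(v + m)*(-44559 + Z) = (-10605/2 - 5301)*(-44559 - 1374) = -21207/2*(-45933) = 974101131/2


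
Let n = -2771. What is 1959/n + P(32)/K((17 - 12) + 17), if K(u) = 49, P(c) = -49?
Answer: -4730/2771 ≈ -1.7070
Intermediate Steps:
1959/n + P(32)/K((17 - 12) + 17) = 1959/(-2771) - 49/49 = 1959*(-1/2771) - 49*1/49 = -1959/2771 - 1 = -4730/2771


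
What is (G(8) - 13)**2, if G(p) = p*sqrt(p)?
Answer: 681 - 416*sqrt(2) ≈ 92.687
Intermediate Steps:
G(p) = p**(3/2)
(G(8) - 13)**2 = (8**(3/2) - 13)**2 = (16*sqrt(2) - 13)**2 = (-13 + 16*sqrt(2))**2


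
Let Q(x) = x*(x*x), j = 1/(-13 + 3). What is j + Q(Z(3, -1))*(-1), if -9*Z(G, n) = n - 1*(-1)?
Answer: -⅒ ≈ -0.10000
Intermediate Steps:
j = -⅒ (j = 1/(-10) = -⅒ ≈ -0.10000)
Z(G, n) = -⅑ - n/9 (Z(G, n) = -(n - 1*(-1))/9 = -(n + 1)/9 = -(1 + n)/9 = -⅑ - n/9)
Q(x) = x³ (Q(x) = x*x² = x³)
j + Q(Z(3, -1))*(-1) = -⅒ + (-⅑ - ⅑*(-1))³*(-1) = -⅒ + (-⅑ + ⅑)³*(-1) = -⅒ + 0³*(-1) = -⅒ + 0*(-1) = -⅒ + 0 = -⅒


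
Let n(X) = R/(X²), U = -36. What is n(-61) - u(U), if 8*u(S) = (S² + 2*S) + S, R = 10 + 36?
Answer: -1105045/7442 ≈ -148.49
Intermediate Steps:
R = 46
u(S) = S²/8 + 3*S/8 (u(S) = ((S² + 2*S) + S)/8 = (S² + 3*S)/8 = S²/8 + 3*S/8)
n(X) = 46/X² (n(X) = 46/(X²) = 46/X²)
n(-61) - u(U) = 46/(-61)² - (-36)*(3 - 36)/8 = 46*(1/3721) - (-36)*(-33)/8 = 46/3721 - 1*297/2 = 46/3721 - 297/2 = -1105045/7442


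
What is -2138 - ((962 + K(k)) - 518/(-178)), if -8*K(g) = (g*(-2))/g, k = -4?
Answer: -1104725/356 ≈ -3103.2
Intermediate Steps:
K(g) = ¼ (K(g) = -g*(-2)/(8*g) = -(-2*g)/(8*g) = -⅛*(-2) = ¼)
-2138 - ((962 + K(k)) - 518/(-178)) = -2138 - ((962 + ¼) - 518/(-178)) = -2138 - (3849/4 - 518*(-1/178)) = -2138 - (3849/4 + 259/89) = -2138 - 1*343597/356 = -2138 - 343597/356 = -1104725/356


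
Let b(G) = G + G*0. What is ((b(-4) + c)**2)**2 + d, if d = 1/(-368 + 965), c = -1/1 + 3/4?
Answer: 49862293/152832 ≈ 326.26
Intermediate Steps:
c = -1/4 (c = -1*1 + 3*(1/4) = -1 + 3/4 = -1/4 ≈ -0.25000)
b(G) = G (b(G) = G + 0 = G)
d = 1/597 ≈ 0.0016750
((b(-4) + c)**2)**2 + d = ((-4 - 1/4)**2)**2 + 1/597 = ((-17/4)**2)**2 + 1/597 = (289/16)**2 + 1/597 = 83521/256 + 1/597 = 49862293/152832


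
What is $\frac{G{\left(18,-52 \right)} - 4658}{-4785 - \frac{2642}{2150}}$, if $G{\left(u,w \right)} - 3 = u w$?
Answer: $\frac{6010325}{5145196} \approx 1.1681$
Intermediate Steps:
$G{\left(u,w \right)} = 3 + u w$
$\frac{G{\left(18,-52 \right)} - 4658}{-4785 - \frac{2642}{2150}} = \frac{\left(3 + 18 \left(-52\right)\right) - 4658}{-4785 - \frac{2642}{2150}} = \frac{\left(3 - 936\right) - 4658}{-4785 - \frac{1321}{1075}} = \frac{-933 - 4658}{-4785 - \frac{1321}{1075}} = - \frac{5591}{- \frac{5145196}{1075}} = \left(-5591\right) \left(- \frac{1075}{5145196}\right) = \frac{6010325}{5145196}$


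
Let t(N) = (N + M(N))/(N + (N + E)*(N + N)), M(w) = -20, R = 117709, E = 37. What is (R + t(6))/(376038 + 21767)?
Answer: 30722042/103827105 ≈ 0.29590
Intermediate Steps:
t(N) = (-20 + N)/(N + 2*N*(37 + N)) (t(N) = (N - 20)/(N + (N + 37)*(N + N)) = (-20 + N)/(N + (37 + N)*(2*N)) = (-20 + N)/(N + 2*N*(37 + N)))
(R + t(6))/(376038 + 21767) = (117709 + (-20 + 6)/(6*(75 + 2*6)))/(376038 + 21767) = (117709 + (⅙)*(-14)/(75 + 12))/397805 = (117709 + (⅙)*(-14)/87)*(1/397805) = (117709 + (⅙)*(1/87)*(-14))*(1/397805) = (117709 - 7/261)*(1/397805) = (30722042/261)*(1/397805) = 30722042/103827105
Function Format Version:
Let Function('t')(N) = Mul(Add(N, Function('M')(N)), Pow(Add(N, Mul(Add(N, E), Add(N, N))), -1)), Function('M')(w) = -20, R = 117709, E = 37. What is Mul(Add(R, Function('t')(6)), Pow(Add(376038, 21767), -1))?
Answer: Rational(30722042, 103827105) ≈ 0.29590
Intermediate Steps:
Function('t')(N) = Mul(Pow(Add(N, Mul(2, N, Add(37, N))), -1), Add(-20, N)) (Function('t')(N) = Mul(Add(N, -20), Pow(Add(N, Mul(Add(N, 37), Add(N, N))), -1)) = Mul(Add(-20, N), Pow(Add(N, Mul(Add(37, N), Mul(2, N))), -1)) = Mul(Add(-20, N), Pow(Add(N, Mul(2, N, Add(37, N))), -1)) = Mul(Pow(Add(N, Mul(2, N, Add(37, N))), -1), Add(-20, N)))
Mul(Add(R, Function('t')(6)), Pow(Add(376038, 21767), -1)) = Mul(Add(117709, Mul(Pow(6, -1), Pow(Add(75, Mul(2, 6)), -1), Add(-20, 6))), Pow(Add(376038, 21767), -1)) = Mul(Add(117709, Mul(Rational(1, 6), Pow(Add(75, 12), -1), -14)), Pow(397805, -1)) = Mul(Add(117709, Mul(Rational(1, 6), Pow(87, -1), -14)), Rational(1, 397805)) = Mul(Add(117709, Mul(Rational(1, 6), Rational(1, 87), -14)), Rational(1, 397805)) = Mul(Add(117709, Rational(-7, 261)), Rational(1, 397805)) = Mul(Rational(30722042, 261), Rational(1, 397805)) = Rational(30722042, 103827105)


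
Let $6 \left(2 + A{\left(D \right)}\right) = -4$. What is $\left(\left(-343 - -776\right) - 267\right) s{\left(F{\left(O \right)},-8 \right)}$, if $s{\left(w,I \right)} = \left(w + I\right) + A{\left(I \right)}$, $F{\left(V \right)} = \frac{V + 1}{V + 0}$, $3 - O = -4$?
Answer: $- \frac{33200}{21} \approx -1581.0$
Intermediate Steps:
$O = 7$ ($O = 3 - -4 = 3 + 4 = 7$)
$A{\left(D \right)} = - \frac{8}{3}$ ($A{\left(D \right)} = -2 + \frac{1}{6} \left(-4\right) = -2 - \frac{2}{3} = - \frac{8}{3}$)
$F{\left(V \right)} = \frac{1 + V}{V}$
$s{\left(w,I \right)} = - \frac{8}{3} + I + w$ ($s{\left(w,I \right)} = \left(w + I\right) - \frac{8}{3} = \left(I + w\right) - \frac{8}{3} = - \frac{8}{3} + I + w$)
$\left(\left(-343 - -776\right) - 267\right) s{\left(F{\left(O \right)},-8 \right)} = \left(\left(-343 - -776\right) - 267\right) \left(- \frac{8}{3} - 8 + \frac{1 + 7}{7}\right) = \left(\left(-343 + 776\right) - 267\right) \left(- \frac{8}{3} - 8 + \frac{1}{7} \cdot 8\right) = \left(433 - 267\right) \left(- \frac{8}{3} - 8 + \frac{8}{7}\right) = 166 \left(- \frac{200}{21}\right) = - \frac{33200}{21}$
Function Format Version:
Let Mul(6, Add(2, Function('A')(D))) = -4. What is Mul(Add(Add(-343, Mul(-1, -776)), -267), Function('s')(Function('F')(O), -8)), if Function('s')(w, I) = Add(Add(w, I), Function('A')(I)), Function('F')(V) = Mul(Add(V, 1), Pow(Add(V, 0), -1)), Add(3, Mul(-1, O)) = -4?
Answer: Rational(-33200, 21) ≈ -1581.0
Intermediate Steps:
O = 7 (O = Add(3, Mul(-1, -4)) = Add(3, 4) = 7)
Function('A')(D) = Rational(-8, 3) (Function('A')(D) = Add(-2, Mul(Rational(1, 6), -4)) = Add(-2, Rational(-2, 3)) = Rational(-8, 3))
Function('F')(V) = Mul(Pow(V, -1), Add(1, V)) (Function('F')(V) = Mul(Add(1, V), Pow(V, -1)) = Mul(Pow(V, -1), Add(1, V)))
Function('s')(w, I) = Add(Rational(-8, 3), I, w) (Function('s')(w, I) = Add(Add(w, I), Rational(-8, 3)) = Add(Add(I, w), Rational(-8, 3)) = Add(Rational(-8, 3), I, w))
Mul(Add(Add(-343, Mul(-1, -776)), -267), Function('s')(Function('F')(O), -8)) = Mul(Add(Add(-343, Mul(-1, -776)), -267), Add(Rational(-8, 3), -8, Mul(Pow(7, -1), Add(1, 7)))) = Mul(Add(Add(-343, 776), -267), Add(Rational(-8, 3), -8, Mul(Rational(1, 7), 8))) = Mul(Add(433, -267), Add(Rational(-8, 3), -8, Rational(8, 7))) = Mul(166, Rational(-200, 21)) = Rational(-33200, 21)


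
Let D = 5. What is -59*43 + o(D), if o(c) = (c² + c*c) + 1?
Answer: -2486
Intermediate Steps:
o(c) = 1 + 2*c² (o(c) = (c² + c²) + 1 = 2*c² + 1 = 1 + 2*c²)
-59*43 + o(D) = -59*43 + (1 + 2*5²) = -2537 + (1 + 2*25) = -2537 + (1 + 50) = -2537 + 51 = -2486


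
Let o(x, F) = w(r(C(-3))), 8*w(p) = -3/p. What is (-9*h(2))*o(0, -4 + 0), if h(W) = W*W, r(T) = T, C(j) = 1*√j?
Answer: -9*I*√3/2 ≈ -7.7942*I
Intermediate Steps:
C(j) = √j
w(p) = -3/(8*p) (w(p) = (-3/p)/8 = -3/(8*p))
o(x, F) = I*√3/8 (o(x, F) = -3*(-I*√3/3)/8 = -(-1)*I*√3/8 = I*√3/8)
h(W) = W²
(-9*h(2))*o(0, -4 + 0) = (-9*2²)*(I*√3/8) = (-9*4)*(I*√3/8) = -9*I*√3/2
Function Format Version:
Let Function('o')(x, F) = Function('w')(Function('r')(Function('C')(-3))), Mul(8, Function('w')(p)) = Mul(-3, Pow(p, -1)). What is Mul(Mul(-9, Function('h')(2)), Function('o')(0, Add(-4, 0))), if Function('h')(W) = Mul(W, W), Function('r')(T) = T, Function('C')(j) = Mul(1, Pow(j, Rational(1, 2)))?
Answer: Mul(Rational(-9, 2), I, Pow(3, Rational(1, 2))) ≈ Mul(-7.7942, I)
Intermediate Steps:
Function('C')(j) = Pow(j, Rational(1, 2))
Function('w')(p) = Mul(Rational(-3, 8), Pow(p, -1)) (Function('w')(p) = Mul(Rational(1, 8), Mul(-3, Pow(p, -1))) = Mul(Rational(-3, 8), Pow(p, -1)))
Function('o')(x, F) = Mul(Rational(1, 8), I, Pow(3, Rational(1, 2))) (Function('o')(x, F) = Mul(Rational(-3, 8), Pow(Pow(-3, Rational(1, 2)), -1)) = Mul(Rational(-3, 8), Pow(Mul(I, Pow(3, Rational(1, 2))), -1)) = Mul(Rational(-3, 8), Mul(Rational(-1, 3), I, Pow(3, Rational(1, 2)))) = Mul(Rational(1, 8), I, Pow(3, Rational(1, 2))))
Function('h')(W) = Pow(W, 2)
Mul(Mul(-9, Function('h')(2)), Function('o')(0, Add(-4, 0))) = Mul(Mul(-9, Pow(2, 2)), Mul(Rational(1, 8), I, Pow(3, Rational(1, 2)))) = Mul(Mul(-9, 4), Mul(Rational(1, 8), I, Pow(3, Rational(1, 2)))) = Mul(-36, Mul(Rational(1, 8), I, Pow(3, Rational(1, 2)))) = Mul(Rational(-9, 2), I, Pow(3, Rational(1, 2)))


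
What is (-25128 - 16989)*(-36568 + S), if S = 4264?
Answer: 1360547568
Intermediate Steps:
(-25128 - 16989)*(-36568 + S) = (-25128 - 16989)*(-36568 + 4264) = -42117*(-32304) = 1360547568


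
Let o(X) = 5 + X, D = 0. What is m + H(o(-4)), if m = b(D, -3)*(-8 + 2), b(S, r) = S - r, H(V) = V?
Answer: -17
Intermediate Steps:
m = -18 (m = (0 - 1*(-3))*(-8 + 2) = (0 + 3)*(-6) = 3*(-6) = -18)
m + H(o(-4)) = -18 + (5 - 4) = -18 + 1 = -17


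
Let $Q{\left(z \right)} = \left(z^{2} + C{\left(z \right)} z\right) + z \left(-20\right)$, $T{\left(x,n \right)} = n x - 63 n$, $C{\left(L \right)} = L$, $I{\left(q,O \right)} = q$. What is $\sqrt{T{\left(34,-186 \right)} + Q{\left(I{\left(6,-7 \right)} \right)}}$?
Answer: $9 \sqrt{66} \approx 73.116$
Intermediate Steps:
$T{\left(x,n \right)} = - 63 n + n x$
$Q{\left(z \right)} = - 20 z + 2 z^{2}$ ($Q{\left(z \right)} = \left(z^{2} + z z\right) + z \left(-20\right) = \left(z^{2} + z^{2}\right) - 20 z = 2 z^{2} - 20 z = - 20 z + 2 z^{2}$)
$\sqrt{T{\left(34,-186 \right)} + Q{\left(I{\left(6,-7 \right)} \right)}} = \sqrt{- 186 \left(-63 + 34\right) + 2 \cdot 6 \left(-10 + 6\right)} = \sqrt{\left(-186\right) \left(-29\right) + 2 \cdot 6 \left(-4\right)} = \sqrt{5394 - 48} = \sqrt{5346} = 9 \sqrt{66}$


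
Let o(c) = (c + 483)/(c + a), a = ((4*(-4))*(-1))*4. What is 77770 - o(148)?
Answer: 16486609/212 ≈ 77767.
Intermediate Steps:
a = 64 (a = -16*(-1)*4 = 16*4 = 64)
o(c) = (483 + c)/(64 + c) (o(c) = (c + 483)/(c + 64) = (483 + c)/(64 + c))
77770 - o(148) = 77770 - (483 + 148)/(64 + 148) = 77770 - 631/212 = 16486609/212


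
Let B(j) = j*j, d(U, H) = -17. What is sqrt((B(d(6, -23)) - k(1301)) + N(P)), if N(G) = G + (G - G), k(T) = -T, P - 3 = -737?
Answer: 2*sqrt(214) ≈ 29.257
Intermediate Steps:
P = -734 (P = 3 - 737 = -734)
B(j) = j**2
N(G) = G (N(G) = G + 0 = G)
sqrt((B(d(6, -23)) - k(1301)) + N(P)) = sqrt(((-17)**2 - (-1)*1301) - 734) = sqrt((289 - 1*(-1301)) - 734) = sqrt((289 + 1301) - 734) = sqrt(1590 - 734) = sqrt(856) = 2*sqrt(214)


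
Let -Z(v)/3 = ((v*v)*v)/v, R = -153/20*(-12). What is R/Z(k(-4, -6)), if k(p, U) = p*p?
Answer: -153/1280 ≈ -0.11953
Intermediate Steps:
k(p, U) = p²
R = 459/5 (R = -153/20*(-12) = 459/5 ≈ 91.800)
Z(v) = -3*v² (Z(v) = -3*(v*v)*v/v = -3*v²*v/v = -3*v³/v = -3*v²)
R/Z(k(-4, -6)) = 459/(5*((-3*((-4)²)²))) = 459/(5*((-3*16²))) = 459/(5*((-3*256))) = (459/5)/(-768) = (459/5)*(-1/768) = -153/1280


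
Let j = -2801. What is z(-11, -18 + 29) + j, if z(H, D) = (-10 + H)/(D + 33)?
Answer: -123265/44 ≈ -2801.5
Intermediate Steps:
z(H, D) = (-10 + H)/(33 + D)
z(-11, -18 + 29) + j = (-10 - 11)/(33 + (-18 + 29)) - 2801 = -21/(33 + 11) - 2801 = -21/44 - 2801 = -123265/44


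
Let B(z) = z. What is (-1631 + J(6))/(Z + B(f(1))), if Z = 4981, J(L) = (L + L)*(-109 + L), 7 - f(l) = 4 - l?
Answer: -2867/4985 ≈ -0.57513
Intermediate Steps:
f(l) = 3 + l (f(l) = 7 - (4 - l) = 7 + (-4 + l) = 3 + l)
J(L) = 2*L*(-109 + L) (J(L) = (2*L)*(-109 + L) = 2*L*(-109 + L))
(-1631 + J(6))/(Z + B(f(1))) = (-1631 + 2*6*(-109 + 6))/(4981 + (3 + 1)) = (-1631 + 2*6*(-103))/(4981 + 4) = (-1631 - 1236)/4985 = -2867*1/4985 = -2867/4985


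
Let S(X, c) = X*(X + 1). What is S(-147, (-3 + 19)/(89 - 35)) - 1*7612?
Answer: 13850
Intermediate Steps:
S(X, c) = X*(1 + X)
S(-147, (-3 + 19)/(89 - 35)) - 1*7612 = -147*(1 - 147) - 1*7612 = -147*(-146) - 7612 = 21462 - 7612 = 13850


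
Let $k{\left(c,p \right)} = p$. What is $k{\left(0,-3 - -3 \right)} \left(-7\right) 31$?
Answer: $0$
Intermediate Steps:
$k{\left(0,-3 - -3 \right)} \left(-7\right) 31 = \left(-3 - -3\right) \left(-7\right) 31 = \left(-3 + 3\right) \left(-7\right) 31 = 0 \left(-7\right) 31 = 0 \cdot 31 = 0$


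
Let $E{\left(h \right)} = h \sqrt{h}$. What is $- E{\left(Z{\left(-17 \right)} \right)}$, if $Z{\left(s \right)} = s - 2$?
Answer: $19 i \sqrt{19} \approx 82.819 i$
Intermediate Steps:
$Z{\left(s \right)} = -2 + s$
$E{\left(h \right)} = h^{\frac{3}{2}}$
$- E{\left(Z{\left(-17 \right)} \right)} = - \left(-2 - 17\right)^{\frac{3}{2}} = - \left(-19\right)^{\frac{3}{2}} = - \left(-19\right) i \sqrt{19} = 19 i \sqrt{19}$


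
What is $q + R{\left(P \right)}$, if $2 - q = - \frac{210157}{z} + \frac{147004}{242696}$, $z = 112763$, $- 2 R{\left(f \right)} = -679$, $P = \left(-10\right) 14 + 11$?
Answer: $\frac{1172537777639}{3420891131} \approx 342.76$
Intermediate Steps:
$P = -129$ ($P = -140 + 11 = -129$)
$R{\left(f \right)} = \frac{679}{2}$ ($R{\left(f \right)} = \left(- \frac{1}{2}\right) \left(-679\right) = \frac{679}{2}$)
$q = \frac{22290477329}{6841782262}$ ($q = 2 - \left(- \frac{210157}{112763} + \frac{147004}{242696}\right) = 2 - \left(\left(-210157\right) \frac{1}{112763} + 147004 \cdot \frac{1}{242696}\right) = 2 - \left(- \frac{210157}{112763} + \frac{36751}{60674}\right) = 2 - - \frac{8606912805}{6841782262} = 2 + \frac{8606912805}{6841782262} = \frac{22290477329}{6841782262} \approx 3.258$)
$q + R{\left(P \right)} = \frac{22290477329}{6841782262} + \frac{679}{2} = \frac{1172537777639}{3420891131}$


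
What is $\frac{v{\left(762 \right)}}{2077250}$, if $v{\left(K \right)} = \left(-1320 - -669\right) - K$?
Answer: $- \frac{1413}{2077250} \approx -0.00068023$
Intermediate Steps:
$v{\left(K \right)} = -651 - K$ ($v{\left(K \right)} = \left(-1320 + 669\right) - K = -651 - K$)
$\frac{v{\left(762 \right)}}{2077250} = \frac{-651 - 762}{2077250} = \left(-651 - 762\right) \frac{1}{2077250} = \left(-1413\right) \frac{1}{2077250} = - \frac{1413}{2077250}$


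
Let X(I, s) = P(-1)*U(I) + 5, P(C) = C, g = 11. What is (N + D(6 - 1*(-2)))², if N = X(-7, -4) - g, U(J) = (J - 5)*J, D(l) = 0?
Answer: 8100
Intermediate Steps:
U(J) = J*(-5 + J) (U(J) = (-5 + J)*J = J*(-5 + J))
X(I, s) = 5 - I*(-5 + I) (X(I, s) = -I*(-5 + I) + 5 = 5 - I*(-5 + I))
N = -90 (N = (5 - 1*(-7)*(-5 - 7)) - 1*11 = (5 - 1*(-7)*(-12)) - 11 = (5 - 84) - 11 = -79 - 11 = -90)
(N + D(6 - 1*(-2)))² = (-90 + 0)² = (-90)² = 8100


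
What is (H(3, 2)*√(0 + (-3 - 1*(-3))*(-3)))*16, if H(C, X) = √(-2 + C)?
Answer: 0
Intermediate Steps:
(H(3, 2)*√(0 + (-3 - 1*(-3))*(-3)))*16 = (√(-2 + 3)*√(0 + (-3 - 1*(-3))*(-3)))*16 = (√1*√(0 + (-3 + 3)*(-3)))*16 = (1*√(0 + 0*(-3)))*16 = (1*√(0 + 0))*16 = (1*√0)*16 = (1*0)*16 = 0*16 = 0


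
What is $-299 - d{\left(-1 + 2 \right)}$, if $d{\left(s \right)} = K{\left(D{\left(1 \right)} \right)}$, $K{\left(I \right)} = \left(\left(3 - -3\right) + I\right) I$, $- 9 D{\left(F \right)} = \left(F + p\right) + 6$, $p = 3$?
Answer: $- \frac{23779}{81} \approx -293.57$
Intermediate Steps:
$D{\left(F \right)} = -1 - \frac{F}{9}$ ($D{\left(F \right)} = - \frac{\left(F + 3\right) + 6}{9} = - \frac{\left(3 + F\right) + 6}{9} = - \frac{9 + F}{9} = -1 - \frac{F}{9}$)
$K{\left(I \right)} = I \left(6 + I\right)$ ($K{\left(I \right)} = \left(\left(3 + 3\right) + I\right) I = \left(6 + I\right) I = I \left(6 + I\right)$)
$d{\left(s \right)} = - \frac{440}{81}$ ($d{\left(s \right)} = \left(-1 - \frac{1}{9}\right) \left(6 - \frac{10}{9}\right) = - \frac{10 \left(6 - \frac{10}{9}\right)}{9} = \left(- \frac{10}{9}\right) \frac{44}{9} = - \frac{440}{81}$)
$-299 - d{\left(-1 + 2 \right)} = -299 - - \frac{440}{81} = -299 + \frac{440}{81} = - \frac{23779}{81}$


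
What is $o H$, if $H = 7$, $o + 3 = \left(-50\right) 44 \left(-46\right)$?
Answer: $708379$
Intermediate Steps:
$o = 101197$ ($o = -3 + \left(-50\right) 44 \left(-46\right) = -3 - -101200 = -3 + 101200 = 101197$)
$o H = 101197 \cdot 7 = 708379$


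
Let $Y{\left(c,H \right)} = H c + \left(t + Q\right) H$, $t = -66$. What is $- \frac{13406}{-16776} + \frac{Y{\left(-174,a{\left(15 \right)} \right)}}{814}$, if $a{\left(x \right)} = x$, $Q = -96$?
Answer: $- \frac{18409639}{3413916} \approx -5.3925$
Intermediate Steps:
$Y{\left(c,H \right)} = - 162 H + H c$ ($Y{\left(c,H \right)} = H c + \left(-66 - 96\right) H = H c - 162 H = - 162 H + H c$)
$- \frac{13406}{-16776} + \frac{Y{\left(-174,a{\left(15 \right)} \right)}}{814} = - \frac{13406}{-16776} + \frac{15 \left(-162 - 174\right)}{814} = \left(-13406\right) \left(- \frac{1}{16776}\right) + 15 \left(-336\right) \frac{1}{814} = \frac{6703}{8388} - \frac{2520}{407} = - \frac{18409639}{3413916}$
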